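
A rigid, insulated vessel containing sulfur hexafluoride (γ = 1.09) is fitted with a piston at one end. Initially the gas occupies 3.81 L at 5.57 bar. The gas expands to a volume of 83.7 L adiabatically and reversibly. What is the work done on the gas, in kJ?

W ≈ -5.72 kJ

P₂ = P₁(V₁/V₂)^γ = 5.57×(3.81/83.7)^(1.09) = 0.192 bar.
For a reversible adiabat, W_by_gas = (P₁V₁ − P₂V₂)/(γ−1).
W_by = (557000×0.00381 − 19200×0.0837) / (0.09) = 5724 J.
W_on_gas = −W_by = -5724 J.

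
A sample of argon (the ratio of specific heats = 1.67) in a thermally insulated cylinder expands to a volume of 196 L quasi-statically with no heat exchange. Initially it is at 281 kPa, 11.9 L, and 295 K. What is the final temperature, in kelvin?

T₂ ≈ 45.1 K

For a reversible adiabat TV^(γ−1) is constant, so T₂ = T₁ (V₁/V₂)^(γ−1).
T₂ = 295 × (11.9/196)^(0.67) = 45.15 K.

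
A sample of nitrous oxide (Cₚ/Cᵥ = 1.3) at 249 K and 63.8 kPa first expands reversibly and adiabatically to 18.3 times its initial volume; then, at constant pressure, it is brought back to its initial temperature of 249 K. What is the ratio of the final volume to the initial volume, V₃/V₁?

V₃/V₁ ≈ 43.8

Adiabatic step: V₂/V₁ = 18.3; T₂ = T₁·(1/18.3)^(0.3) = 104.1 K.
Isobaric step: V₃/V₂ = T₃/T₂ = 249/104.1.
V₃/V₁ = (V₂/V₁)(V₃/V₂) = 18.3 × (249/104.1) = 43.77.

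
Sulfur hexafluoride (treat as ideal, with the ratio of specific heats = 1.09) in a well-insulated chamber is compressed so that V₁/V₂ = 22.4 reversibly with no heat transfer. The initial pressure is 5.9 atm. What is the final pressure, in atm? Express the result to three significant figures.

Adiabatic: P₁V₁^γ = P₂V₂^γ ⇒ P₂ = P₁ (V₁/V₂)^γ.
P₂ = 5.9 × 22.4^(1.09) = 174.8 atm.

P₂ ≈ 175 atm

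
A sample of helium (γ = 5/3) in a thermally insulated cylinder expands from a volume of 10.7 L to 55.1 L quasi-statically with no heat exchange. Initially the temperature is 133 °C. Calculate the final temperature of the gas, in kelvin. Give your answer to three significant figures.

Adiabatic: T₁V₁^(γ−1) = T₂V₂^(γ−1) ⇒ T₂ = T₁ (V₁/V₂)^(γ−1).
T₁ = 133 °C = 406.1 K.
T₂ = 406.1 × (10.7/55.1)^(2/3) = 136.2 K.

T₂ ≈ 136 K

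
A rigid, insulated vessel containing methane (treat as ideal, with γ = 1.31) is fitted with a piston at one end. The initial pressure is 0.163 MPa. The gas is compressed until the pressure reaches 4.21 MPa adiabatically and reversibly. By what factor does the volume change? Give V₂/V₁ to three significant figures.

V₂/V₁ ≈ 0.0836

From PV^γ = const, V₂/V₁ = (P₁/P₂)^(1/γ).
V₂/V₁ = (0.163/4.21)^(0.763) = 0.08357.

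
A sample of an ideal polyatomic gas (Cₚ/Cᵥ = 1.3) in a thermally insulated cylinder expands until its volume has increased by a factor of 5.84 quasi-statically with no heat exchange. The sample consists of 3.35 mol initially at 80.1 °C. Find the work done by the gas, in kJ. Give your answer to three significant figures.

W ≈ 13.5 kJ

Adiabatic: T₁V₁^(γ−1) = T₂V₂^(γ−1) ⇒ T₂ = T₁ (V₁/V₂)^(γ−1).
T₁ = 80.1 °C = 353.2 K.
T₂ = 353.2 × (1/5.84)^(0.3) = 208 K.
Q = 0, so ΔU = W_on_gas = nCᵥΔT with Cᵥ = R/(γ−1) = 27.71 J/(mol·K).
ΔU = 3.35 × 27.71 × (208 − 353.2) = -13480 J.
Work done by the gas = −ΔU = 13480 J.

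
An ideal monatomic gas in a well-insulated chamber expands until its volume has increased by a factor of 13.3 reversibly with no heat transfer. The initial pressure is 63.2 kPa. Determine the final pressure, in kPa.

P₂ ≈ 0.847 kPa

Adiabatic: P₁V₁^γ = P₂V₂^γ ⇒ P₂ = P₁ (V₁/V₂)^γ.
For a monatomic ideal gas γ = 5/3.
P₂ = 63.2 × (1/13.3)^(5/3) = 0.8465 kPa.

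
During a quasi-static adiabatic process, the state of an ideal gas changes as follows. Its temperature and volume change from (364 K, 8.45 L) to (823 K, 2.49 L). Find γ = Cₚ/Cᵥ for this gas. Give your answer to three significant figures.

TV^(γ−1) = const ⇒ γ − 1 = ln(T₂/T₁) / ln(V₁/V₂).
γ = 1 + ln(823/364) / ln(8.45/2.49) = 1.668.

γ ≈ 1.67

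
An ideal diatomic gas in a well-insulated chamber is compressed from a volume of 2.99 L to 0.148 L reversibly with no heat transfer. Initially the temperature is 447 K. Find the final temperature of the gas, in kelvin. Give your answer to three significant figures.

T₂ ≈ 1490 K

Adiabatic: T₁V₁^(γ−1) = T₂V₂^(γ−1) ⇒ T₂ = T₁ (V₁/V₂)^(γ−1).
For a diatomic ideal gas γ = 7/5, so γ−1 = 2/5.
T₂ = 447 × (2.99/0.148)^(2/5) = 1488 K.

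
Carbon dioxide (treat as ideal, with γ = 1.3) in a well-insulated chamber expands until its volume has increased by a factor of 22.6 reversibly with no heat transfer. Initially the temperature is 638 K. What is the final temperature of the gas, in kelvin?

For a reversible adiabat TV^(γ−1) is constant, so T₂ = T₁ (V₁/V₂)^(γ−1).
T₂ = 638 × (1/22.6)^(0.3) = 250.4 K.

T₂ ≈ 250 K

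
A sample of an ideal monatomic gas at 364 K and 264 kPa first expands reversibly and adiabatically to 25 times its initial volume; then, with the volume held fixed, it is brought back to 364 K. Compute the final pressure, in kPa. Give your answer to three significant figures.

For a monatomic ideal gas γ = 5/3.
Adiabatic step (PV^γ = const): P₂ = 264×(1/25)^(5/3) = 1.235 kPa; T₂ = 364×(1/25)^(2/3) = 42.57 K.
Isochoric: P₃ = P₂(T₃/T₂) = 1.235 × (364/42.57) = 10.56 kPa.

P₃ ≈ 10.6 kPa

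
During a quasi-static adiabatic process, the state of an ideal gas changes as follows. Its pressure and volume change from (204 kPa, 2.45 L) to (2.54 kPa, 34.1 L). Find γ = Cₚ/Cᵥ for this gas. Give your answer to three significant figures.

γ ≈ 1.67

PV^γ = const ⇒ γ = ln(P₂/P₁) / ln(V₁/V₂).
γ = ln(2.54/204) / ln(2.45/34.1) = 1.666.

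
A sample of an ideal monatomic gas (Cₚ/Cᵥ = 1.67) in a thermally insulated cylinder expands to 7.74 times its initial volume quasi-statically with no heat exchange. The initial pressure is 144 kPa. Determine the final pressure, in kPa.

P₂ ≈ 4.72 kPa

Since PV^γ is constant along a reversible adiabat, P₂ = P₁ (V₁/V₂)^γ.
P₂ = 144 × (1/7.74)^(1.67) = 4.722 kPa.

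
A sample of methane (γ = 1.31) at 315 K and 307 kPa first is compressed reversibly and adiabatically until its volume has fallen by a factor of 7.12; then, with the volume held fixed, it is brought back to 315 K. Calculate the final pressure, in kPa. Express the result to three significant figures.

Adiabatic step (PV^γ = const): P₂ = 307×7.12^(1.31) = 4017 kPa; T₂ = 315×7.12^(0.31) = 578.9 K.
Isochoric: P₃ = P₂(T₃/T₂) = 4017 × (315/578.9) = 2186 kPa.

P₃ ≈ 2190 kPa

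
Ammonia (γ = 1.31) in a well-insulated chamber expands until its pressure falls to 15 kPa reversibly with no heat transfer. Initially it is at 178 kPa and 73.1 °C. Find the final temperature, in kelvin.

Adiabatic: T₂/T₁ = (P₂/P₁)^((γ−1)/γ).
T₁ = 73.1 °C = 346.2 K.
T₂ = 346.2 × (15/178)^(0.237) = 192.8 K.

T₂ ≈ 193 K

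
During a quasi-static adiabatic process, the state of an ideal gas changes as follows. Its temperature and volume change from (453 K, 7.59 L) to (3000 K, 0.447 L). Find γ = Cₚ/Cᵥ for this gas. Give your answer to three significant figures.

TV^(γ−1) = const ⇒ γ − 1 = ln(T₂/T₁) / ln(V₁/V₂).
γ = 1 + ln(3000/453) / ln(7.59/0.447) = 1.668.

γ ≈ 1.67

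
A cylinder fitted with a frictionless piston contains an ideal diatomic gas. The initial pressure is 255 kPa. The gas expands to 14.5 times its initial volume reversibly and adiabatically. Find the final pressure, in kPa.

Adiabatic: P₁V₁^γ = P₂V₂^γ ⇒ P₂ = P₁ (V₁/V₂)^γ.
For a diatomic ideal gas γ = 7/5.
P₂ = 255 × (1/14.5)^(7/5) = 6.034 kPa.

P₂ ≈ 6.03 kPa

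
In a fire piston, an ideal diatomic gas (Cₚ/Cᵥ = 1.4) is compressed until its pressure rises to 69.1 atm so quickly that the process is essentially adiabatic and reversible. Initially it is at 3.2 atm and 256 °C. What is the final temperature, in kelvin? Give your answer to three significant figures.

T₂ ≈ 1270 K

Along an adiabat T P^((1−γ)/γ) is constant, so T₂ = T₁ (P₂/P₁)^((γ−1)/γ).
T₁ = 256 °C = 529.1 K.
T₂ = 529.1 × (69.1/3.2)^(0.286) = 1273 K.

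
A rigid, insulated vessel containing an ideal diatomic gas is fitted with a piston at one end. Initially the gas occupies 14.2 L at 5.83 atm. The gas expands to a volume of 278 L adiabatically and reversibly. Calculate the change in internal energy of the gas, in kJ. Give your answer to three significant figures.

ΔU ≈ -14.6 kJ

γ = 7/5 for a diatomic ideal gas.
P₂ = P₁(V₁/V₂)^γ = 5.83×(14.2/278)^(7/5) = 0.09062 atm.
For a reversible adiabat, W_by_gas = (P₁V₁ − P₂V₂)/(γ−1).
W_by = (590700×0.0142 − 9182×0.278) / (2/5) = 14590 J.
Q = 0 ⇒ ΔU = −W_by = -14590 J.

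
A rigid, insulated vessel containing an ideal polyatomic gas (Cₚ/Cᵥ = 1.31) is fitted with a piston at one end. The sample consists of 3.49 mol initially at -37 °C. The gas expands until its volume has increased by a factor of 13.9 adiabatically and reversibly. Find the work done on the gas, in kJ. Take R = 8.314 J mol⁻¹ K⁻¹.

W ≈ -12.3 kJ

For a reversible adiabat TV^(γ−1) is constant, so T₂ = T₁ (V₁/V₂)^(γ−1).
T₁ = -37 °C = 236.1 K.
T₂ = 236.1 × (1/13.9)^(0.31) = 104.4 K.
Q = 0, so ΔU = W_on_gas = nCᵥΔT with Cᵥ = R/(γ−1) = 26.82 J/(mol·K).
ΔU = 3.49 × 26.82 × (104.4 − 236.1) = -12330 J.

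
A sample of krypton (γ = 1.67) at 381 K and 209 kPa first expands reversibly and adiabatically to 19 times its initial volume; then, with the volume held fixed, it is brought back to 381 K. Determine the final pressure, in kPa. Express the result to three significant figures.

P₃ ≈ 11.0 kPa

Adiabatic step (PV^γ = const): P₂ = 209×(1/19)^(1.67) = 1.53 kPa; T₂ = 381×(1/19)^(0.67) = 52.99 K.
Isochoric: P₃ = P₂(T₃/T₂) = 1.53 × (381/52.99) = 11 kPa.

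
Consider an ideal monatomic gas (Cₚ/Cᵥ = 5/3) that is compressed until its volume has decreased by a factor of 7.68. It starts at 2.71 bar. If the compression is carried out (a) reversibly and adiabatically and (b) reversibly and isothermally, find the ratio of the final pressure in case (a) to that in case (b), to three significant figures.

P_adiabatic / P_isothermal ≈ 3.89

Isothermal: P_b = P₁(V₁/V₂) = 2.71×7.68.
Adiabatic: P_a = P₁(V₁/V₂)^γ = 2.71×7.68^(5/3).
P_a/P_b = (V₁/V₂)^(γ−1) = 7.68^(2/3) = 3.893.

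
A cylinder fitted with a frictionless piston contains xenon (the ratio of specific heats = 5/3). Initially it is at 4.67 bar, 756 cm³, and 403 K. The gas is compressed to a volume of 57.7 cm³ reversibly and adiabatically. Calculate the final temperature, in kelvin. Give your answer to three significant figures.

T₂ ≈ 2240 K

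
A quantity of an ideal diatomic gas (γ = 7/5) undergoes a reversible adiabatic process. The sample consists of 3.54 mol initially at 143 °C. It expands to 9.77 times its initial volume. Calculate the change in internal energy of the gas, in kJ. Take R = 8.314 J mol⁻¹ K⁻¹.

ΔU ≈ -18.3 kJ

For a reversible adiabat TV^(γ−1) is constant, so T₂ = T₁ (V₁/V₂)^(γ−1).
T₁ = 143 °C = 416.1 K.
T₂ = 416.1 × (1/9.77)^(2/5) = 167.2 K.
Q = 0, so ΔU = W_on_gas = nCᵥΔT with Cᵥ = R/(γ−1) = 20.79 J/(mol·K).
ΔU = 3.54 × 20.79 × (167.2 − 416.1) = -18320 J.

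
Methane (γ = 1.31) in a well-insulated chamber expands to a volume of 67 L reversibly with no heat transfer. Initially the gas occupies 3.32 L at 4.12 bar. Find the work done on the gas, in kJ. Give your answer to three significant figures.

P₂ = P₁(V₁/V₂)^γ = 4.12×(3.32/67)^(1.31) = 0.08043 bar.
For a reversible adiabat, W_by_gas = (P₁V₁ − P₂V₂)/(γ−1).
W_by = (412000×0.00332 − 8043×0.067) / (0.31) = 2674 J.
W_on_gas = −W_by = -2674 J.

W ≈ -2.67 kJ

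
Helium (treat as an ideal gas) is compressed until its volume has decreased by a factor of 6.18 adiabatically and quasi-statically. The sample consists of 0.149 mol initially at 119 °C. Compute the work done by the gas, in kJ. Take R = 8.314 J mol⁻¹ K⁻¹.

For a reversible adiabat TV^(γ−1) is constant, so T₂ = T₁ (V₁/V₂)^(γ−1).
γ = 5/3 for a monatomic ideal gas, so γ−1 = 2/3.
T₁ = 119 °C = 392.1 K.
T₂ = 392.1 × 6.18^(2/3) = 1321 K.
Q = 0, so ΔU = W_on_gas = nCᵥΔT with Cᵥ = R/(γ−1) = 12.47 J/(mol·K).
ΔU = 0.149 × 12.47 × (1321 − 392.1) = 1725 J.
Work done by the gas = −ΔU = -1725 J.

W ≈ -1.73 kJ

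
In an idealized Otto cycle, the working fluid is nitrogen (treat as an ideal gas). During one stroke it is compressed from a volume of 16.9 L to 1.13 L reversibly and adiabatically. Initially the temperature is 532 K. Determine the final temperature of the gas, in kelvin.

T₂ ≈ 1570 K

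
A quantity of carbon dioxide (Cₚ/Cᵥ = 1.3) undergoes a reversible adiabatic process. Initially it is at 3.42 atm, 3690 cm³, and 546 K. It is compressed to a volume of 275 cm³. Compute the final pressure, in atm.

P₂ ≈ 100 atm

Since PV^γ is constant along a reversible adiabat, P₂ = P₁ (V₁/V₂)^γ.
P₂ = 3.42 × (3690/275)^(1.3) = 100 atm.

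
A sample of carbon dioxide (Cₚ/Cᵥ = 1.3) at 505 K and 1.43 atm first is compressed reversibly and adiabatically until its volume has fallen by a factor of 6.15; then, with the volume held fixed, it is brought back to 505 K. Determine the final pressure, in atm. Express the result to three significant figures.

P₃ ≈ 8.79 atm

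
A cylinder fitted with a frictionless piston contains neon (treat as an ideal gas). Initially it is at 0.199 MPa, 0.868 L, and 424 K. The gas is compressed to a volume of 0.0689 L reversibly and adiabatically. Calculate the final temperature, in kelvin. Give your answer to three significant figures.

Adiabatic: T₁V₁^(γ−1) = T₂V₂^(γ−1) ⇒ T₂ = T₁ (V₁/V₂)^(γ−1).
γ = 5/3 for a monatomic ideal gas.
T₂ = 424 × (0.868/0.0689)^(2/3) = 2296 K.

T₂ ≈ 2300 K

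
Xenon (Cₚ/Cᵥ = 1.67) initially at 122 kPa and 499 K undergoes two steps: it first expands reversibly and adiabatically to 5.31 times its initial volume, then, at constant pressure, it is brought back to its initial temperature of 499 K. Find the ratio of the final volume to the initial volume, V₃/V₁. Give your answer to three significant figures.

Adiabatic step: V₂/V₁ = 5.31; T₂ = T₁·(1/5.31)^(0.67) = 163 K.
Isobaric step: V₃/V₂ = T₃/T₂ = 499/163.
V₃/V₁ = (V₂/V₁)(V₃/V₂) = 5.31 × (499/163) = 16.25.

V₃/V₁ ≈ 16.3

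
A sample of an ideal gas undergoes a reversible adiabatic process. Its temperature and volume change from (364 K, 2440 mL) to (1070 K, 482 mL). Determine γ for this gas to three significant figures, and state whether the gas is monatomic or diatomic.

γ ≈ 1.66; monatomic

TV^(γ−1) = const ⇒ γ − 1 = ln(T₂/T₁) / ln(V₁/V₂).
γ = 1 + ln(1070/364) / ln(2440/482) = 1.665.
γ ≈ 1.66 is close to 5/3, so the gas is monatomic.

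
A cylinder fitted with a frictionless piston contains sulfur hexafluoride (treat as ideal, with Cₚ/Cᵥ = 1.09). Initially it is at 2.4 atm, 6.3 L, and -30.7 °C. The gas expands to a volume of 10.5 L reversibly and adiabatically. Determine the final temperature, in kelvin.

Adiabatic: T₁V₁^(γ−1) = T₂V₂^(γ−1) ⇒ T₂ = T₁ (V₁/V₂)^(γ−1).
T₁ = -30.7 °C = 242.4 K.
T₂ = 242.4 × (6.3/10.5)^(0.09) = 231.6 K.

T₂ ≈ 232 K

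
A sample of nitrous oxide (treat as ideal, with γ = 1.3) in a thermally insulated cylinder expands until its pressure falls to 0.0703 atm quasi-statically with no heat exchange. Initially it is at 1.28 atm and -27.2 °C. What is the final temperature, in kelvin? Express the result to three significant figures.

Adiabatic: T₂/T₁ = (P₂/P₁)^((γ−1)/γ).
T₁ = -27.2 °C = 245.9 K.
T₂ = 245.9 × (0.0703/1.28)^(0.231) = 125.9 K.

T₂ ≈ 126 K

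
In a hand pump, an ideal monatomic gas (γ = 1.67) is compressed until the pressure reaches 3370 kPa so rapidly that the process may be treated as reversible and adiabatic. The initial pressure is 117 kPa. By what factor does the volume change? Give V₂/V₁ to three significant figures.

V₂/V₁ ≈ 0.134

From PV^γ = const, V₂/V₁ = (P₁/P₂)^(1/γ).
V₂/V₁ = (117/3370)^(0.599) = 0.1337.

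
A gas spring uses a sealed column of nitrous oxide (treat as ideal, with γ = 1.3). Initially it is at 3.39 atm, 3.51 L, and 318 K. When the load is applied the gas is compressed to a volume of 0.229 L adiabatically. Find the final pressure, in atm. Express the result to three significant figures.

Since PV^γ is constant along a reversible adiabat, P₂ = P₁ (V₁/V₂)^γ.
P₂ = 3.39 × (3.51/0.229)^(1.3) = 117.8 atm.

P₂ ≈ 118 atm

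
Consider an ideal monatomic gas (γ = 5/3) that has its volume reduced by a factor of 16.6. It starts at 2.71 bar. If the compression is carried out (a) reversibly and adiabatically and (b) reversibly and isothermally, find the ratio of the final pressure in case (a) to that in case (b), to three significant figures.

P_adiabatic / P_isothermal ≈ 6.51

Isothermal: P_b = P₁(V₁/V₂) = 2.71×16.6.
Adiabatic: P_a = P₁(V₁/V₂)^γ = 2.71×16.6^(5/3).
P_a/P_b = (V₁/V₂)^(γ−1) = 16.6^(2/3) = 6.507.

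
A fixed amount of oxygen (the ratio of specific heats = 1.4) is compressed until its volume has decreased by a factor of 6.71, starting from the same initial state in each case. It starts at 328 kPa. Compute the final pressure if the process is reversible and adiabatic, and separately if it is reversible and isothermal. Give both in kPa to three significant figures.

Isothermal: P₂ = P₁(V₁/V₂) = 328×6.71 = 2201 kPa.
Adiabatic: P₂ = P₁(V₁/V₂)^γ = 328×6.71^(1.4) = 4713 kPa.

adiabatic: 4710 kPa; isothermal: 2200 kPa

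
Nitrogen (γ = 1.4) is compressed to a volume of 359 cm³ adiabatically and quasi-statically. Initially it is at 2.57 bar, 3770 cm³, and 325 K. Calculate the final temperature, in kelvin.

For a reversible adiabat TV^(γ−1) is constant, so T₂ = T₁ (V₁/V₂)^(γ−1).
T₂ = 325 × (3770/359)^(0.4) = 832.5 K.

T₂ ≈ 832 K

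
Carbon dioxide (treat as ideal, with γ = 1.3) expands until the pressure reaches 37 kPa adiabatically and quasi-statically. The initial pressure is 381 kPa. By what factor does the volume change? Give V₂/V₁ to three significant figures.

V₂/V₁ ≈ 6.01

From PV^γ = const, V₂/V₁ = (P₁/P₂)^(1/γ).
V₂/V₁ = (381/37)^(0.769) = 6.012.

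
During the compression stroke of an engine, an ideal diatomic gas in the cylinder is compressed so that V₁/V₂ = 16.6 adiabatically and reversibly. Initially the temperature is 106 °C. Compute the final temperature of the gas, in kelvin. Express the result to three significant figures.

For a reversible adiabat TV^(γ−1) is constant, so T₂ = T₁ (V₁/V₂)^(γ−1).
For a diatomic ideal gas γ = 7/5, so γ−1 = 2/5.
T₁ = 106 °C = 379.1 K.
T₂ = 379.1 × 16.6^(2/5) = 1166 K.

T₂ ≈ 1170 K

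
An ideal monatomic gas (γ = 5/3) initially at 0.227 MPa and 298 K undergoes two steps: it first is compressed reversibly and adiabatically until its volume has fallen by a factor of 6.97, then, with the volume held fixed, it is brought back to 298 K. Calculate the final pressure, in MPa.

P₃ ≈ 1.58 MPa

Adiabatic step (PV^γ = const): P₂ = 0.227×6.97^(5/3) = 5.773 MPa; T₂ = 298×6.97^(2/3) = 1087 K.
Isochoric: P₃ = P₂(T₃/T₂) = 5.773 × (298/1087) = 1.582 MPa.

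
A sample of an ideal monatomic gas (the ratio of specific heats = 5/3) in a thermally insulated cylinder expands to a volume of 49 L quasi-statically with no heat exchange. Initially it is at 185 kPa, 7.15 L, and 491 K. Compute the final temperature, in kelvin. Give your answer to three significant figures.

T₂ ≈ 136 K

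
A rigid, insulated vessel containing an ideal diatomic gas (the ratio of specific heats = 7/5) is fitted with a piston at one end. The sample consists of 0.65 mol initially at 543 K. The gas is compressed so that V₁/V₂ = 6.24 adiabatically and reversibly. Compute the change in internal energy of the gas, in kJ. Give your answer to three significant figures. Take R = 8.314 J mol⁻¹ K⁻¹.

ΔU ≈ 7.92 kJ

Adiabatic: T₁V₁^(γ−1) = T₂V₂^(γ−1) ⇒ T₂ = T₁ (V₁/V₂)^(γ−1).
T₂ = 543 × 6.24^(2/5) = 1129 K.
Q = 0, so ΔU = W_on_gas = nCᵥΔT with Cᵥ = R/(γ−1) = 20.79 J/(mol·K).
ΔU = 0.65 × 20.79 × (1129 − 543) = 7923 J.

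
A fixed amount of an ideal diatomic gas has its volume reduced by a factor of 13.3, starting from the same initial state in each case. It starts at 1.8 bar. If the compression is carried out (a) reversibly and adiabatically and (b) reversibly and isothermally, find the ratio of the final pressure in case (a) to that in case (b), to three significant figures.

For a diatomic ideal gas γ = 7/5.
Isothermal: P_b = P₁(V₁/V₂) = 1.8×13.3.
Adiabatic: P_a = P₁(V₁/V₂)^γ = 1.8×13.3^(7/5).
P_a/P_b = (V₁/V₂)^(γ−1) = 13.3^(2/5) = 2.815.

P_adiabatic / P_isothermal ≈ 2.82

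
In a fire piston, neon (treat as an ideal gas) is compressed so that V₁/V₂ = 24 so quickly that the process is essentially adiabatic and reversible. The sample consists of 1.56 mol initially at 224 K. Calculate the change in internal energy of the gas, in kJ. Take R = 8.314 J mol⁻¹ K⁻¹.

ΔU ≈ 31.9 kJ

For a reversible adiabat TV^(γ−1) is constant, so T₂ = T₁ (V₁/V₂)^(γ−1).
γ = 5/3 for a monatomic ideal gas, so γ−1 = 2/3.
T₂ = 224 × 24^(2/3) = 1864 K.
Q = 0, so ΔU = W_on_gas = nCᵥΔT with Cᵥ = R/(γ−1) = 12.47 J/(mol·K).
ΔU = 1.56 × 12.47 × (1864 − 224) = 31900 J.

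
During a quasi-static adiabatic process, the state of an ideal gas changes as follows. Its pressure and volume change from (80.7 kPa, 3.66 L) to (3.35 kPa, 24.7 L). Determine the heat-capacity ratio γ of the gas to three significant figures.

PV^γ = const ⇒ γ = ln(P₂/P₁) / ln(V₁/V₂).
γ = ln(3.35/80.7) / ln(3.66/24.7) = 1.666.

γ ≈ 1.67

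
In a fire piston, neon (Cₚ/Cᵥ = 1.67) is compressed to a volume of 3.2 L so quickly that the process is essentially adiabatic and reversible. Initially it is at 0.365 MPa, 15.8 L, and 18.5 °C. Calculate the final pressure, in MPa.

Adiabatic: P₁V₁^γ = P₂V₂^γ ⇒ P₂ = P₁ (V₁/V₂)^γ.
P₂ = 0.365 × (15.8/3.2)^(1.67) = 5.254 MPa.

P₂ ≈ 5.25 MPa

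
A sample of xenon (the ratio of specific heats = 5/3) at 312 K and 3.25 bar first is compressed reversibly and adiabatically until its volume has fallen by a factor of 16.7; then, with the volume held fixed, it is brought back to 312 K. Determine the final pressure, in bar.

Adiabatic step (PV^γ = const): P₂ = 3.25×16.7^(5/3) = 354.6 bar; T₂ = 312×16.7^(2/3) = 2038 K.
Isochoric: P₃ = P₂(T₃/T₂) = 354.6 × (312/2038) = 54.27 bar.

P₃ ≈ 54.3 bar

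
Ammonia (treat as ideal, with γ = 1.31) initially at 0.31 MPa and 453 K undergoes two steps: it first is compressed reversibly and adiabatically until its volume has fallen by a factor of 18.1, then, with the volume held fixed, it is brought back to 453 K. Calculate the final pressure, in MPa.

Adiabatic step (PV^γ = const): P₂ = 0.31×18.1^(1.31) = 13.77 MPa; T₂ = 453×18.1^(0.31) = 1112 K.
Isochoric: P₃ = P₂(T₃/T₂) = 13.77 × (453/1112) = 5.611 MPa.

P₃ ≈ 5.61 MPa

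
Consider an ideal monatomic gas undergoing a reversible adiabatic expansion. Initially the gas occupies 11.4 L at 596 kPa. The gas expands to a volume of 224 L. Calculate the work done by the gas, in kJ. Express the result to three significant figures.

W ≈ 8.79 kJ

γ = 5/3 for a monatomic ideal gas.
P₂ = P₁(V₁/V₂)^γ = 596×(11.4/224)^(5/3) = 4.166 kPa.
For a reversible adiabat, W_by_gas = (P₁V₁ − P₂V₂)/(γ−1).
W_by = (596000×0.0114 − 4166×0.224) / (2/3) = 8792 J.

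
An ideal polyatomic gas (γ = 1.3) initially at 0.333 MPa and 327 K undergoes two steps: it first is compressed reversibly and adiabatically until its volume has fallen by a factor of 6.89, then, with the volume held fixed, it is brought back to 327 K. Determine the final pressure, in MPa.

Adiabatic step (PV^γ = const): P₂ = 0.333×6.89^(1.3) = 4.094 MPa; T₂ = 327×6.89^(0.3) = 583.5 K.
Isochoric: P₃ = P₂(T₃/T₂) = 4.094 × (327/583.5) = 2.294 MPa.

P₃ ≈ 2.29 MPa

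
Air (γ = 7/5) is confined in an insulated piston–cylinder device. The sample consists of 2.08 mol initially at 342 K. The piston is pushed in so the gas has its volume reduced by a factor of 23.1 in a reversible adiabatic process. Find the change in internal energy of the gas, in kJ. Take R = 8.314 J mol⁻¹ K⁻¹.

ΔU ≈ 37.1 kJ

For a reversible adiabat TV^(γ−1) is constant, so T₂ = T₁ (V₁/V₂)^(γ−1).
T₂ = 342 × 23.1^(2/5) = 1201 K.
Q = 0, so ΔU = W_on_gas = nCᵥΔT with Cᵥ = R/(γ−1) = 20.79 J/(mol·K).
ΔU = 2.08 × 20.79 × (1201 − 342) = 37130 J.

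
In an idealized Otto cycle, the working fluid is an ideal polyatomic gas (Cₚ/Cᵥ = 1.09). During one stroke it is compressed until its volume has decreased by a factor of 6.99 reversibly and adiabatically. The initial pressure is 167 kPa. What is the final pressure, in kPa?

P₂ ≈ 1390 kPa

Adiabatic: P₁V₁^γ = P₂V₂^γ ⇒ P₂ = P₁ (V₁/V₂)^γ.
P₂ = 167 × 6.99^(1.09) = 1391 kPa.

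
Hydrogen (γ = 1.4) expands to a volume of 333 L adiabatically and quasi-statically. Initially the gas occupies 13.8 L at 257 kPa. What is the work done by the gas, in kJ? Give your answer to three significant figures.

W ≈ 6.38 kJ

P₂ = P₁(V₁/V₂)^γ = 257×(13.8/333)^(1.4) = 2.981 kPa.
For a reversible adiabat, W_by_gas = (P₁V₁ − P₂V₂)/(γ−1).
W_by = (257000×0.0138 − 2981×0.333) / (0.4) = 6385 J.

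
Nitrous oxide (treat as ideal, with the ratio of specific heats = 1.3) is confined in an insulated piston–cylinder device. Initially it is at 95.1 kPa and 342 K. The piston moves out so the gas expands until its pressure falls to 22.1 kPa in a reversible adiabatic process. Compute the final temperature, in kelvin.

T₂ ≈ 244 K

Adiabatic: T₂/T₁ = (P₂/P₁)^((γ−1)/γ).
T₂ = 342 × (22.1/95.1)^(0.231) = 244.2 K.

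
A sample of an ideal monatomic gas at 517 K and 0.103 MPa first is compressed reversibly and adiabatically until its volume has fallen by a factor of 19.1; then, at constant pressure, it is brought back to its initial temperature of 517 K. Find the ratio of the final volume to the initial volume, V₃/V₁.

V₃/V₁ ≈ 0.00733

For a monatomic ideal gas γ = 5/3.
Adiabatic step: V₂/V₁ = 0.05236; T₂ = T₁·19.1^(2/3) = 3694 K.
Isobaric step: V₃/V₂ = T₃/T₂ = 517/3694.
V₃/V₁ = (V₂/V₁)(V₃/V₂) = 0.05236 × (517/3694) = 0.007327.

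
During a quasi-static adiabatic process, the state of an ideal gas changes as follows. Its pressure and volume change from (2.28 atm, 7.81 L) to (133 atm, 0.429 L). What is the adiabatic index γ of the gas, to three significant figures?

γ ≈ 1.40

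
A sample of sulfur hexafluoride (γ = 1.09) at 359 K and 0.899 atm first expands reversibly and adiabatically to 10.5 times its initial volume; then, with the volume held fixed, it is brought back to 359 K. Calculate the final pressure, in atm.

P₃ ≈ 0.0856 atm

Adiabatic step (PV^γ = const): P₂ = 0.899×(1/10.5)^(1.09) = 0.06929 atm; T₂ = 359×(1/10.5)^(0.09) = 290.5 K.
Isochoric: P₃ = P₂(T₃/T₂) = 0.06929 × (359/290.5) = 0.08562 atm.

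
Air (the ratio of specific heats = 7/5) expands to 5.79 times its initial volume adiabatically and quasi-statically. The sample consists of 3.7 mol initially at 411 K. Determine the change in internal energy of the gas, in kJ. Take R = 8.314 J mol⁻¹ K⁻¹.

Adiabatic: T₁V₁^(γ−1) = T₂V₂^(γ−1) ⇒ T₂ = T₁ (V₁/V₂)^(γ−1).
T₂ = 411 × (1/5.79)^(2/5) = 203.6 K.
Q = 0, so ΔU = W_on_gas = nCᵥΔT with Cᵥ = R/(γ−1) = 20.79 J/(mol·K).
ΔU = 3.7 × 20.79 × (203.6 − 411) = -15950 J.

ΔU ≈ -16.0 kJ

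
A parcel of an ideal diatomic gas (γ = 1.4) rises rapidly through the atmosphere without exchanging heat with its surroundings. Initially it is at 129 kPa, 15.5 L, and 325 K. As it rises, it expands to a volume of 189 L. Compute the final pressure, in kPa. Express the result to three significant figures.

Since PV^γ is constant along a reversible adiabat, P₂ = P₁ (V₁/V₂)^γ.
P₂ = 129 × (15.5/189)^(1.4) = 3.891 kPa.

P₂ ≈ 3.89 kPa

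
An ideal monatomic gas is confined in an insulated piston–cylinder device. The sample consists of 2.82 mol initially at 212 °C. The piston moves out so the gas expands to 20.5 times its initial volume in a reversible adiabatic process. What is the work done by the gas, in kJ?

Adiabatic: T₁V₁^(γ−1) = T₂V₂^(γ−1) ⇒ T₂ = T₁ (V₁/V₂)^(γ−1).
γ = 5/3 for a monatomic ideal gas, so γ−1 = 2/3.
T₁ = 212 °C = 485.1 K.
T₂ = 485.1 × (1/20.5)^(2/3) = 64.77 K.
Q = 0, so ΔU = W_on_gas = nCᵥΔT with Cᵥ = R/(γ−1) = 12.47 J/(mol·K).
ΔU = 2.82 × 12.47 × (64.77 − 485.1) = -14780 J.
Work done by the gas = −ΔU = 14780 J.

W ≈ 14.8 kJ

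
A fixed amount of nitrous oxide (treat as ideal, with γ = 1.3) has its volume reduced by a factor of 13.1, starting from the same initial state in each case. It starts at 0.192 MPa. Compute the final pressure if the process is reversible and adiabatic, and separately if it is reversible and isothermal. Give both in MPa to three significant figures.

Isothermal: P₂ = P₁(V₁/V₂) = 0.192×13.1 = 2.515 MPa.
Adiabatic: P₂ = P₁(V₁/V₂)^γ = 0.192×13.1^(1.3) = 5.442 MPa.

adiabatic: 5.44 MPa; isothermal: 2.52 MPa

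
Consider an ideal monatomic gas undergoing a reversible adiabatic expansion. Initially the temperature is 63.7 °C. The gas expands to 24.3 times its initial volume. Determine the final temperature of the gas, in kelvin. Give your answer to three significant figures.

For a reversible adiabat TV^(γ−1) is constant, so T₂ = T₁ (V₁/V₂)^(γ−1).
For a monatomic ideal gas γ = 5/3, so γ−1 = 2/3.
T₁ = 63.7 °C = 336.8 K.
T₂ = 336.8 × (1/24.3)^(2/3) = 40.15 K.

T₂ ≈ 40.2 K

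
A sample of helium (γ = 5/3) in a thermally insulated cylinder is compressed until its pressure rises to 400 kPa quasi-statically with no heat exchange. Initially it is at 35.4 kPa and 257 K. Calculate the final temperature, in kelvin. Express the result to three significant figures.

T₂ ≈ 678 K

Adiabatic: T₂/T₁ = (P₂/P₁)^((γ−1)/γ).
T₂ = 257 × (400/35.4)^(2/5) = 677.9 K.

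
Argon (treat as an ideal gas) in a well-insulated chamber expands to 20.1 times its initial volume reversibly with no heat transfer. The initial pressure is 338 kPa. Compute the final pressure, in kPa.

Since PV^γ is constant along a reversible adiabat, P₂ = P₁ (V₁/V₂)^γ.
For a monatomic ideal gas γ = 5/3.
P₂ = 338 × (1/20.1)^(5/3) = 2.275 kPa.

P₂ ≈ 2.27 kPa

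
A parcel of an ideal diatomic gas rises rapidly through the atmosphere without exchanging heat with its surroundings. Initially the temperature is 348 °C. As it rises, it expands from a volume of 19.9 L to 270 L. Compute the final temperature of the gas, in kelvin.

Adiabatic: T₁V₁^(γ−1) = T₂V₂^(γ−1) ⇒ T₂ = T₁ (V₁/V₂)^(γ−1).
For a diatomic ideal gas γ = 7/5, so γ−1 = 2/5.
T₁ = 348 °C = 621.1 K.
T₂ = 621.1 × (19.9/270)^(2/5) = 218.9 K.

T₂ ≈ 219 K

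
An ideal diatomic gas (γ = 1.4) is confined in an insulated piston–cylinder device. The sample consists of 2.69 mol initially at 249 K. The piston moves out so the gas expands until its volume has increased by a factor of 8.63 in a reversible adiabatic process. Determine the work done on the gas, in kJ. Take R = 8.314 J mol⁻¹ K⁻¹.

For a reversible adiabat TV^(γ−1) is constant, so T₂ = T₁ (V₁/V₂)^(γ−1).
T₂ = 249 × (1/8.63)^(0.4) = 105.1 K.
Q = 0, so ΔU = W_on_gas = nCᵥΔT with Cᵥ = R/(γ−1) = 20.79 J/(mol·K).
ΔU = 2.69 × 20.79 × (105.1 − 249) = -8043 J.

W ≈ -8.04 kJ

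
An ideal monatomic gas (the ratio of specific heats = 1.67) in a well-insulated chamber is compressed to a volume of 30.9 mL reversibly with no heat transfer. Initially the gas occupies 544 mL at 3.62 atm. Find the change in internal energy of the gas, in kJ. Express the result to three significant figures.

ΔU ≈ 1.74 kJ

P₂ = P₁(V₁/V₂)^γ = 3.62×(544/30.9)^(1.67) = 435.4 atm.
For a reversible adiabat, W_by_gas = (P₁V₁ − P₂V₂)/(γ−1).
W_by = (366800×0.000544 − 4.412×10^7×3.09×10^-5) / (0.67) = -1737 J.
Q = 0 ⇒ ΔU = −W_by = 1737 J.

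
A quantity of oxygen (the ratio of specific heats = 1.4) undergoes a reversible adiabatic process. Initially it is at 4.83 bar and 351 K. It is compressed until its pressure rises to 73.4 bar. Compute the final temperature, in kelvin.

T₂ ≈ 764 K

Adiabatic: T₂/T₁ = (P₂/P₁)^((γ−1)/γ).
T₂ = 351 × (73.4/4.83)^(0.286) = 763.7 K.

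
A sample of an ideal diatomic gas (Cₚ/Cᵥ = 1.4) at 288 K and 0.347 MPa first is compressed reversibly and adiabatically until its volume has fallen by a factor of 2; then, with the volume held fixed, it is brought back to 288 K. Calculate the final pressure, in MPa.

P₃ ≈ 0.694 MPa

Adiabatic step (PV^γ = const): P₂ = 0.347×2^(1.4) = 0.9157 MPa; T₂ = 288×2^(0.4) = 380 K.
Isochoric: P₃ = P₂(T₃/T₂) = 0.9157 × (288/380) = 0.694 MPa.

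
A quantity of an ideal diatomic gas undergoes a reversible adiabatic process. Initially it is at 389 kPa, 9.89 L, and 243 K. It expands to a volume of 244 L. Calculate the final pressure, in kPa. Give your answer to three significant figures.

P₂ ≈ 4.37 kPa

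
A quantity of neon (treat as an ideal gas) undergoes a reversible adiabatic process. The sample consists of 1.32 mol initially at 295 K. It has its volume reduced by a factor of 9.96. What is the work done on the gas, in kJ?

For a reversible adiabat TV^(γ−1) is constant, so T₂ = T₁ (V₁/V₂)^(γ−1).
γ = 5/3 for a monatomic ideal gas, so γ−1 = 2/3.
T₂ = 295 × 9.96^(2/3) = 1366 K.
Q = 0, so ΔU = W_on_gas = nCᵥΔT with Cᵥ = R/(γ−1) = 12.47 J/(mol·K).
ΔU = 1.32 × 12.47 × (1366 − 295) = 17620 J.

W ≈ 17.6 kJ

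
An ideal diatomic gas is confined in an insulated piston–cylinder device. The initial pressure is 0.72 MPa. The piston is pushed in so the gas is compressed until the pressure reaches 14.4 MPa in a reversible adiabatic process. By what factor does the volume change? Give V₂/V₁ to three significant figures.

V₂/V₁ ≈ 0.118

From PV^γ = const, V₂/V₁ = (P₁/P₂)^(1/γ).
For a diatomic ideal gas γ = 7/5.
V₂/V₁ = (0.72/14.4)^(5/7) = 0.1177.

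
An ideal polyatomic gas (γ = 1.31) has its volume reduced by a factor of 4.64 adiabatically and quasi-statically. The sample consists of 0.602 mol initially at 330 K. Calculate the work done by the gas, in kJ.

W ≈ -3.25 kJ

Adiabatic: T₁V₁^(γ−1) = T₂V₂^(γ−1) ⇒ T₂ = T₁ (V₁/V₂)^(γ−1).
T₂ = 330 × 4.64^(0.31) = 531 K.
Q = 0, so ΔU = W_on_gas = nCᵥΔT with Cᵥ = R/(γ−1) = 26.82 J/(mol·K).
ΔU = 0.602 × 26.82 × (531 − 330) = 3246 J.
Work done by the gas = −ΔU = -3246 J.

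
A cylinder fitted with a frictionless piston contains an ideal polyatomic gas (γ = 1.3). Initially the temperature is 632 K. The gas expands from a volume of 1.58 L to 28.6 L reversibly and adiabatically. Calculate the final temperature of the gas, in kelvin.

T₂ ≈ 265 K

Adiabatic: T₁V₁^(γ−1) = T₂V₂^(γ−1) ⇒ T₂ = T₁ (V₁/V₂)^(γ−1).
T₂ = 632 × (1.58/28.6)^(0.3) = 265.1 K.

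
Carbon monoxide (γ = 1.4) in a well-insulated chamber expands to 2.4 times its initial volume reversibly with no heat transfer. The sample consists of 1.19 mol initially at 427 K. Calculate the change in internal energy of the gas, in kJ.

ΔU ≈ -3.12 kJ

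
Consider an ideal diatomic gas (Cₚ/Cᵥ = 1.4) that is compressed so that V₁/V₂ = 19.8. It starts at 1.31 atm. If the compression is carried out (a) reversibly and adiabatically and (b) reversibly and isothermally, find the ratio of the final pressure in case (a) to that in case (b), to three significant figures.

P_adiabatic / P_isothermal ≈ 3.30

Isothermal: P_b = P₁(V₁/V₂) = 1.31×19.8.
Adiabatic: P_a = P₁(V₁/V₂)^γ = 1.31×19.8^(1.4).
P_a/P_b = (V₁/V₂)^(γ−1) = 19.8^(0.4) = 3.301.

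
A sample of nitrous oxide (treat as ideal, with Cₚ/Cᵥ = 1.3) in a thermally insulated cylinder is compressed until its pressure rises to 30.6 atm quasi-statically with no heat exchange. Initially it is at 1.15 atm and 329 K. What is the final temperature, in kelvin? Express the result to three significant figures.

T₂ ≈ 702 K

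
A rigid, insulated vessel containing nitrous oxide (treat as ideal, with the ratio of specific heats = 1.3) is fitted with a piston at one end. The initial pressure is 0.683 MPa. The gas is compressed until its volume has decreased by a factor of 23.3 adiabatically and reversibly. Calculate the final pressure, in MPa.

Since PV^γ is constant along a reversible adiabat, P₂ = P₁ (V₁/V₂)^γ.
P₂ = 0.683 × 23.3^(1.3) = 40.92 MPa.

P₂ ≈ 40.9 MPa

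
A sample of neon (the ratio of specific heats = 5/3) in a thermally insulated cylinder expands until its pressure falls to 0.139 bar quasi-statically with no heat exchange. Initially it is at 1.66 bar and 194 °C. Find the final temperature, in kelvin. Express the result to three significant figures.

Adiabatic: T₂/T₁ = (P₂/P₁)^((γ−1)/γ).
T₁ = 194 °C = 467.1 K.
T₂ = 467.1 × (0.139/1.66)^(2/5) = 173.2 K.

T₂ ≈ 173 K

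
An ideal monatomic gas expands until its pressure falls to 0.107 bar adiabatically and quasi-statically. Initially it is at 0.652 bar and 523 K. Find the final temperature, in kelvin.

T₂ ≈ 254 K

Adiabatic: T₂/T₁ = (P₂/P₁)^((γ−1)/γ).
For a monatomic ideal gas γ = 5/3, so (γ−1)/γ = 2/5.
T₂ = 523 × (0.107/0.652)^(2/5) = 253.8 K.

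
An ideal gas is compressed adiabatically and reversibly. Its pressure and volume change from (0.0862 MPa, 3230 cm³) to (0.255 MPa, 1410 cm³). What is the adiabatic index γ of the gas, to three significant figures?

γ ≈ 1.31

PV^γ = const ⇒ γ = ln(P₂/P₁) / ln(V₁/V₂).
γ = ln(0.255/0.0862) / ln(3230/1410) = 1.308.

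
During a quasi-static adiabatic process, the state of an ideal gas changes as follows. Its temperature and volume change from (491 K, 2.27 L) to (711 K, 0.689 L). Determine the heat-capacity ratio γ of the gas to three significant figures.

TV^(γ−1) = const ⇒ γ − 1 = ln(T₂/T₁) / ln(V₁/V₂).
γ = 1 + ln(711/491) / ln(2.27/0.689) = 1.311.

γ ≈ 1.31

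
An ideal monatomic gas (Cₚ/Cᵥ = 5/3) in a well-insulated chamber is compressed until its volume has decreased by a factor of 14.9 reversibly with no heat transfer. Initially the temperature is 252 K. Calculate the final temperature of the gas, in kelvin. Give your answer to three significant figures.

Adiabatic: T₁V₁^(γ−1) = T₂V₂^(γ−1) ⇒ T₂ = T₁ (V₁/V₂)^(γ−1).
T₂ = 252 × 14.9^(2/3) = 1526 K.

T₂ ≈ 1530 K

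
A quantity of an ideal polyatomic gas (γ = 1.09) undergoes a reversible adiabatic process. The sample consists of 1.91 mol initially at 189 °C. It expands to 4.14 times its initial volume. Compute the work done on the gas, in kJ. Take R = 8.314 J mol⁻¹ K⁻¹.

W ≈ -9.79 kJ

Adiabatic: T₁V₁^(γ−1) = T₂V₂^(γ−1) ⇒ T₂ = T₁ (V₁/V₂)^(γ−1).
T₁ = 189 °C = 462.1 K.
T₂ = 462.1 × (1/4.14)^(0.09) = 406.7 K.
Q = 0, so ΔU = W_on_gas = nCᵥΔT with Cᵥ = R/(γ−1) = 92.38 J/(mol·K).
ΔU = 1.91 × 92.38 × (406.7 − 462.1) = -9787 J.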